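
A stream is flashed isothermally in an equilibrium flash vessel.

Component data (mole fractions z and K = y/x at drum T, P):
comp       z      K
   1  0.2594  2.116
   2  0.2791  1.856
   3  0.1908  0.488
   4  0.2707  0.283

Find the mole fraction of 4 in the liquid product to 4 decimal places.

Newton–Raphson from V/F = 0.5:
  V/F = 0.5000: g = -0.08075, g' = -0.6619 → V/F = 0.3780
  V/F = 0.3780: g = -0.00328, g' = -0.6153 → V/F = 0.3727
Converged at V/F = 0.3727.
Compositions from xᵢ = zᵢ/(1+V/F(Kᵢ−1)), yᵢ = Kᵢxᵢ:
  1: x = 0.1832, y = 0.3877
  2: x = 0.2116, y = 0.3927
  3: x = 0.2358, y = 0.1151
  4: x = 0.3694, y = 0.1045

x_4 = 0.3694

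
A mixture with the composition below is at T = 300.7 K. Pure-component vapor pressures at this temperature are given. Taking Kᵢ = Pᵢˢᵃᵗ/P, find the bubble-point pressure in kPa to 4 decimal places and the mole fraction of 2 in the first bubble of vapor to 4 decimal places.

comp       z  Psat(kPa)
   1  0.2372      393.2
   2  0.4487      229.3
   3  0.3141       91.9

At the bubble point ψ → 0, so ΣzᵢKᵢ = 1 with Kᵢ = Pᵢˢᵃᵗ/P ⇒ P = ΣzᵢPᵢˢᵃᵗ.
P = 0.2372·393.2 + 0.4487·229.3 + 0.3141·91.9 = 225.0197 kPa
yᵢ = zᵢPᵢˢᵃᵗ/P ⇒ y_2 = 0.4487·229.3/225.0197 = 0.4572

Pbub = 225.0197 kPa, y_2 = 0.4572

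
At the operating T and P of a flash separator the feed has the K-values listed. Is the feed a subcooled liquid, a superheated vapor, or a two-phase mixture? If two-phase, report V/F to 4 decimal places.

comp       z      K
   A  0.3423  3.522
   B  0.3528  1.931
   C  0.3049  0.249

two-phase, V/F = 0.7239

ΣzᵢKᵢ = 1.9628; Σzᵢ/Kᵢ = 1.5044.
Both exceed 1, so a two-phase solution exists.
Let ψ = V/F and solve Σ zᵢ(Kᵢ−1)/(1+ψ(Kᵢ−1)) = 0.
Newton–Raphson from ψ = 0.5:
  ψ = 0.5000: g = 0.23928, g' = -1.0092 → ψ = 0.7371
  ψ = 0.7371: g = -0.01616, g' = -1.2367 → ψ = 0.7240
  ψ = 0.7240: g = -0.00019, g' = -1.2078 → ψ = 0.7239
Converged at ψ = 0.7239.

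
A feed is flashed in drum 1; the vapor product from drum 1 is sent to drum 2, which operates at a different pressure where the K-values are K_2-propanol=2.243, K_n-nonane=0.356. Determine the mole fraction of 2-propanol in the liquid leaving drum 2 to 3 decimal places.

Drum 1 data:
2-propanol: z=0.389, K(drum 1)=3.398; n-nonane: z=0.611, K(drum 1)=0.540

Drum 1:
Newton–Raphson from ψ₁ = 0.32:
  ψ₁ = 0.320: g = 0.1982, g' = -0.894 → ψ₁ = 0.542
  ψ₁ = 0.542: g = 0.0314, g' = -0.653 → ψ₁ = 0.590
  ψ₁ = 0.590: g = 0.0006, g' = -0.627 → ψ₁ = 0.591
Converged at ψ₁ = 0.591.
Drum-1 compositions:
  2-propanol: x = 0.161, y = 0.547
  n-nonane: x = 0.839, y = 0.453
Drum-2 feed = drum-1 vapor: z₂ = (0.5469, 0.4531).
Drum 2:
Material balance + equilibrium reduce to Σ zᵢ(Kᵢ−1)/(1+ψ₂(Kᵢ−1)) = 0.
Feasibility: ΣzᵢKᵢ = 1.388, Σzᵢ/Kᵢ = 1.517 — both > 1, two phases present.
Newton iteration, ψ₂⁰ = 0.5:
  ψ₂ = 0.500: g = -0.0111, g' = -0.730 → ψ₂ = 0.485
Converged at ψ₂ = 0.485.
  2-propanol: x = 0.341, y = 0.765
  n-nonane: x = 0.659, y = 0.235

x_2-propanol (drum 2) = 0.341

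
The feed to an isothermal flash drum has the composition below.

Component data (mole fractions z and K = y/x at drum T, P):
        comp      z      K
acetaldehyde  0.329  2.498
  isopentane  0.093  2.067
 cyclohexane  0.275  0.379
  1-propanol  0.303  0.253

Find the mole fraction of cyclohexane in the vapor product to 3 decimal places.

Material balance + equilibrium reduce to Σ zᵢ(Kᵢ−1)/(1+V/F(Kᵢ−1)) = 0.
Check two-phase: ΣzᵢKᵢ = 1.195 > 1 and Σzᵢ/Kᵢ = 2.100 > 1, so g(0) = 0.195 > 0 and g(1) = -1.100 < 0.
Newton–Raphson from V/F = 0.39:
  V/F = 0.390: g = -0.1636, g' = -0.868 → V/F = 0.202
  V/F = 0.202: g = -0.0015, g' = -0.880 → V/F = 0.200
Converged at V/F = 0.200.
Compositions from xᵢ = zᵢ/(1+V/F(Kᵢ−1)), yᵢ = Kᵢxᵢ:
  acetaldehyde: x = 0.253, y = 0.632
  isopentane: x = 0.077, y = 0.158
  cyclohexane: x = 0.314, y = 0.119
  1-propanol: x = 0.356, y = 0.090

y_cyclohexane = 0.119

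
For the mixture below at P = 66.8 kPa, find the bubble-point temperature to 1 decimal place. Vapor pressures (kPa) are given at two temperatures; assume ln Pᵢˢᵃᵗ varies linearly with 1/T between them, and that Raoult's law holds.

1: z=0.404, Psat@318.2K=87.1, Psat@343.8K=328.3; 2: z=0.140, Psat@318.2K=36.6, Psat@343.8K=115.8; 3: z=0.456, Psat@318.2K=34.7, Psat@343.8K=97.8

T = 321.6 K

Bubble-point temperature: ΣzᵢPᵢˢᵃᵗ(T) = P. Interpolate ln Pᵢˢᵃᵗ = aᵢ + bᵢ/T.
  T = 318.2 K: ΣzᵢPᵢˢᵃᵗ = 56.14 kPa
  T = 343.8 K: ΣzᵢPᵢˢᵃᵗ = 193.44 kPa
  T = 331.0 K: ΣzᵢPᵢˢᵃᵗ = 106.51 kPa
  T = 324.6 K: ΣzᵢPᵢˢᵃᵗ = 77.77 kPa
  T = 321.4 K: ΣzᵢPᵢˢᵃᵗ = 66.17 kPa
  T = 323.0 K: ΣzᵢPᵢˢᵃᵗ = 71.76 kPa
Interpolating between 321.4 K and 323.0 K gives T ≈ 321.6 K.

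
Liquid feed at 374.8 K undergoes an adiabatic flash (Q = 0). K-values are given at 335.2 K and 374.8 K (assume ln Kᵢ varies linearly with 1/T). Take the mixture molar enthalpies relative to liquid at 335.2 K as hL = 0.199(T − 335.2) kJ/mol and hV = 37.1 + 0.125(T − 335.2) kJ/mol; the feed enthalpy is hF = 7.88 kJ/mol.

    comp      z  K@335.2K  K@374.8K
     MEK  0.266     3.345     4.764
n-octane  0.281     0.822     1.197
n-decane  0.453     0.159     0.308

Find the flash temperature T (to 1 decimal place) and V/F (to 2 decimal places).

T = 342.0 K, V/F = 0.18

Adiabatic flash: solve Rachford–Rice at each trial T, then check hF = ψ·hV(T) + (1−ψ)·hL(T).
  T = 335.2 K: K = (3.345, 0.822, 0.159), RR gives ψ = 0.129, H_out = 4.797 kJ/mol
  T = 374.8 K: K = (4.764, 1.197, 0.308), RR gives ψ = 0.417, H_out = 22.135 kJ/mol
  T = 355.0 K: K = (4.032, 1.002, 0.225), RR gives ψ = 0.270, H_out = 13.574 kJ/mol
  T = 345.1 K: K = (3.682, 0.910, 0.190), RR gives ψ = 0.201, H_out = 9.273 kJ/mol
  T = 340.1 K: K = (3.510, 0.865, 0.174), RR gives ψ = 0.165, H_out = 7.043 kJ/mol
  T = 342.6 K: K = (3.596, 0.888, 0.182), RR gives ψ = 0.183, H_out = 8.164 kJ/mol
  T = 341.4 K: K = (3.555, 0.877, 0.178), RR gives ψ = 0.175, H_out = 7.628 kJ/mol
Linear interpolation between T = 341.4 (H_out = 7.628) and T = 342.6 (H_out = 8.164) on hF = 7.88 gives T ≈ 342.0 K, at which ψ = 0.18.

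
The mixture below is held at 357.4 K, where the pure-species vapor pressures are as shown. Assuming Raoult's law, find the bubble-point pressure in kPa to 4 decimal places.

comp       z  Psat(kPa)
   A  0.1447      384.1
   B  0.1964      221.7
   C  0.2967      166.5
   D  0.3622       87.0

Pbub = 180.0331 kPa

At the bubble point ψ → 0, so ΣzᵢKᵢ = 1 with Kᵢ = Pᵢˢᵃᵗ/P ⇒ P = ΣzᵢPᵢˢᵃᵗ.
P = 0.1447·384.1 + 0.1964·221.7 + 0.2967·166.5 + 0.3622·87.0 = 180.0331 kPa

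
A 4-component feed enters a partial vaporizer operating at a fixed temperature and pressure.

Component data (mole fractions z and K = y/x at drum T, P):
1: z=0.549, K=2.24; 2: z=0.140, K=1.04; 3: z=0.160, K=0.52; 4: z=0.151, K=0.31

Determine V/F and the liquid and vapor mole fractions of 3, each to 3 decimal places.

Rachford–Rice: g(V/F) = Σ zᵢ(Kᵢ−1)/(1+V/F(Kᵢ−1)) = 0.
g(0) = ΣzᵢKᵢ − 1 = 0.505 and g(1) = 1 − Σzᵢ/Kᵢ = -0.174, so a root lies in (0, 1).
Newton iteration, V/F⁰ = 0.6:
  V/F = 0.600: g = 0.1101, g' = -0.560 → V/F = 0.797
  V/F = 0.797: g = -0.0079, g' = -0.665 → V/F = 0.785
Converged at V/F = 0.785.
Compositions from xᵢ = zᵢ/(1+V/F(Kᵢ−1)), yᵢ = Kᵢxᵢ:
  1: x = 0.278, y = 0.623
  2: x = 0.136, y = 0.141
  3: x = 0.257, y = 0.133
  4: x = 0.329, y = 0.102

V/F = 0.785, x_3 = 0.257, y_3 = 0.133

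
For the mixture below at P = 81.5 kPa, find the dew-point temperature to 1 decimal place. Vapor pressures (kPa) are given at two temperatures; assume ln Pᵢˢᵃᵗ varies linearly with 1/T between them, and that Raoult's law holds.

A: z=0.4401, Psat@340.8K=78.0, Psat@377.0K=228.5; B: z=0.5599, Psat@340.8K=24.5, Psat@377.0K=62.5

Dew-point temperature: Σzᵢ·P/Pᵢˢᵃᵗ(T) = 1. Interpolate ln Pᵢˢᵃᵗ = aᵢ + bᵢ/T.
  T = 340.8 K: ΣzᵢP/Pᵢˢᵃᵗ = 2.3224
  T = 377.0 K: ΣzᵢP/Pᵢˢᵃᵗ = 0.8871
  T = 358.9 K: ΣzᵢP/Pᵢˢᵃᵗ = 1.4004
  T = 367.9 K: ΣzᵢP/Pᵢˢᵃᵗ = 1.1096
  T = 372.4 K: ΣzᵢP/Pᵢˢᵃᵗ = 0.9920
  T = 370.1 K: ΣzᵢP/Pᵢˢᵃᵗ = 1.0501
Interpolating between 370.1 K and 372.4 K gives T ≈ 372.1 K.

T = 372.1 K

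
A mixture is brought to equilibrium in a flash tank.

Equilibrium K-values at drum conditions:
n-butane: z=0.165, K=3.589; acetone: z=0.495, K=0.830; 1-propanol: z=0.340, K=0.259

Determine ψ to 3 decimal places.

ψ = 0.081

Let ψ = V/F and solve Σ zᵢ(Kᵢ−1)/(1+ψ(Kᵢ−1)) = 0.
Check two-phase: ΣzᵢKᵢ = 1.091 > 1 and Σzᵢ/Kᵢ = 1.955 > 1, so g(0) = 0.091 > 0 and g(1) = -0.955 < 0.
Newton iteration, ψ⁰ = 0.5:
  ψ = 0.500: g = -0.3060, g' = -0.698 → ψ = 0.062
  ψ = 0.062: g = 0.0192, g' = -1.042 → ψ = 0.080
  ψ = 0.080: g = 0.0005, g' = -0.984 → ψ = 0.081
Converged at ψ = 0.081.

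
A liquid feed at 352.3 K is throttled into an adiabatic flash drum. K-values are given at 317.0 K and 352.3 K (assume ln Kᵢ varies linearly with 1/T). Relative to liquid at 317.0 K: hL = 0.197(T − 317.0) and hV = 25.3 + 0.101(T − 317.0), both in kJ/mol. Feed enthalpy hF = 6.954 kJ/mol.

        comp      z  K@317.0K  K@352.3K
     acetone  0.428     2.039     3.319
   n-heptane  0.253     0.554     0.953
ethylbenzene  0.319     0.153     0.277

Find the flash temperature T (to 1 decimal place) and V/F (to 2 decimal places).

T = 324.4 K, V/F = 0.22

Adiabatic flash: solve Rachford–Rice at each trial T, then check hF = ψ·hV(T) + (1−ψ)·hL(T).
  T = 317.0 K: K = (2.039, 0.554, 0.153), RR gives ψ = 0.085, H_out = 2.156 kJ/mol
  T = 352.3 K: K = (3.319, 0.953, 0.277), RR gives ψ = 0.595, H_out = 19.993 kJ/mol
  T = 334.6 K: K = (2.633, 0.737, 0.209), RR gives ψ = 0.376, H_out = 12.342 kJ/mol
  T = 325.8 K: K = (2.325, 0.641, 0.180), RR gives ψ = 0.246, H_out = 7.758 kJ/mol
  T = 321.4 K: K = (2.179, 0.597, 0.166), RR gives ψ = 0.171, H_out = 5.124 kJ/mol
  T = 323.6 K: K = (2.252, 0.619, 0.173), RR gives ψ = 0.210, H_out = 6.477 kJ/mol
Linear interpolation between T = 323.6 (H_out = 6.477) and T = 325.8 (H_out = 7.758) on hF = 6.954 gives T ≈ 324.4 K, at which ψ = 0.22.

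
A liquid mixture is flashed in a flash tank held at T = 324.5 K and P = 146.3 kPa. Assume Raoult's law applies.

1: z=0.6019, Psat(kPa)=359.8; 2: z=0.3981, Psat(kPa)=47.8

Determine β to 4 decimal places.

β = 0.6212

Raoult's law: Kᵢ = Pᵢˢᵃᵗ/P = Pᵢˢᵃᵗ/146.3.
  K_1 = 359.8/146.3 = 2.459330, K_2 = 47.8/146.3 = 0.326726
Newton iteration, β⁰ = 0.5:
  β = 0.5000: g = 0.10378, g' = -0.8385 → β = 0.6238
  β = 0.6238: g = -0.00228, g' = -0.8876 → β = 0.6212
Converged at β = 0.6212.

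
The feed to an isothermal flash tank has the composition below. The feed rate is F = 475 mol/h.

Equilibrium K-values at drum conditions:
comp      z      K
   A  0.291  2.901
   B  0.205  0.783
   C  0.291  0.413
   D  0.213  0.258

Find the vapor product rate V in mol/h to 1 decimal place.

V = 81.4 mol/h

Material balance + equilibrium reduce to Σ zᵢ(Kᵢ−1)/(1+V/F(Kᵢ−1)) = 0.
Feasibility: ΣzᵢKᵢ = 1.180, Σzᵢ/Kᵢ = 1.892 — both > 1, two phases present.
Newton–Raphson from V/F = 0.43:
  V/F = 0.430: g = -0.2053, g' = -0.762 → V/F = 0.161
  V/F = 0.161: g = 0.0095, g' = -0.901 → V/F = 0.171
Converged at V/F = 0.171.
Then V = V/F·F = 0.1714·475 = 81.4 mol/h and L = F − V = 393.6 mol/h.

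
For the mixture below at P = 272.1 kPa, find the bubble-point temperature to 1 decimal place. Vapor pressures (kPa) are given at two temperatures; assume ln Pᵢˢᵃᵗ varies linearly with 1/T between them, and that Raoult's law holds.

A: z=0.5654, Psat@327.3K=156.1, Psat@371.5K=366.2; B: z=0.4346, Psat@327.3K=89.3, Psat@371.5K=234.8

T = 364.5 K

Bubble-point temperature: ΣzᵢPᵢˢᵃᵗ(T) = P. Interpolate ln Pᵢˢᵃᵗ = aᵢ + bᵢ/T.
  T = 327.3 K: ΣzᵢPᵢˢᵃᵗ = 127.07 kPa
  T = 371.5 K: ΣzᵢPᵢˢᵃᵗ = 309.09 kPa
  T = 349.4 K: ΣzᵢPᵢˢᵃᵗ = 203.76 kPa
  T = 360.4 K: ΣzᵢPᵢˢᵃᵗ = 252.31 kPa
  T = 365.9 K: ΣzᵢPᵢˢᵃᵗ = 279.43 kPa
  T = 363.1 K: ΣzᵢPᵢˢᵃᵗ = 265.38 kPa
  T = 364.5 K: ΣzᵢPᵢˢᵃᵗ = 272.34 kPa
Interpolating between 363.1 K and 364.5 K gives T ≈ 364.5 K.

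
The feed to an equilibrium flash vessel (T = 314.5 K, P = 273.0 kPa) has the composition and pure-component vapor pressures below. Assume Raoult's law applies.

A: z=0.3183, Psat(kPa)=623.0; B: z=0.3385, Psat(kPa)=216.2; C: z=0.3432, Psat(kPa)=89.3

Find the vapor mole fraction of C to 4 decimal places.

y_C = 0.1270

Raoult's law: Kᵢ = Pᵢˢᵃᵗ/P = Pᵢˢᵃᵗ/273.0.
  K_A = 623.0/273.0 = 2.282051, K_B = 216.2/273.0 = 0.791941, K_C = 89.3/273.0 = 0.327106
Rachford–Rice: g(ψ) = Σ zᵢ(Kᵢ−1)/(1+ψ(Kᵢ−1)) = 0.
Feasibility: ΣzᵢKᵢ = 1.1067, Σzᵢ/Kᵢ = 1.6161 — both > 1, two phases present.
Iterate (Newton) starting at ψ = 0.5:
  ψ = 0.5000: g = -0.17796, g' = -0.5655 → ψ = 0.1853
  ψ = 0.1853: g = -0.00733, g' = -0.5603 → ψ = 0.1722
  ψ = 0.1722: g = 0.00003, g' = -0.5656 → ψ = 0.1723
Converged at ψ = 0.1723.
Compositions from xᵢ = zᵢ/(1+ψ(Kᵢ−1)), yᵢ = Kᵢxᵢ:
  A: x = 0.2607, y = 0.5950
  B: x = 0.3511, y = 0.2780
  C: x = 0.3882, y = 0.1270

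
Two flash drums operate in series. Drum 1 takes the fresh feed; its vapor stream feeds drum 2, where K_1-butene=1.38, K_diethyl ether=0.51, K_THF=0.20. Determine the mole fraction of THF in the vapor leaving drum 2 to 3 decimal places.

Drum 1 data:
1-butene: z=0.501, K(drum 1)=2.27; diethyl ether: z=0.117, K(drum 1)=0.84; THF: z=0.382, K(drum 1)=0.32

y_THF (drum 2) = 0.046

Drum 1:
Material balance + equilibrium reduce to Σ zᵢ(Kᵢ−1)/(1+ψ₁(Kᵢ−1)) = 0.
g(0) = ΣzᵢKᵢ − 1 = 0.358 and g(1) = 1 − Σzᵢ/Kᵢ = -0.554, so a root lies in (0, 1).
Iterate (Newton) starting at ψ₁ = 0.69:
  ψ₁ = 0.690: g = -0.1713, g' = -0.860 → ψ₁ = 0.491
  ψ₁ = 0.491: g = -0.0183, g' = -0.708 → ψ₁ = 0.465
Converged at ψ₁ = 0.465.
Drum-1 compositions:
  1-butene: x = 0.315, y = 0.715
  diethyl ether: x = 0.126, y = 0.106
  THF: x = 0.559, y = 0.179
Drum-2 feed = drum-1 vapor: z₂ = (0.7151, 0.1062, 0.1787).
Drum 2:
Material balance + equilibrium reduce to Σ zᵢ(Kᵢ−1)/(1+ψ₂(Kᵢ−1)) = 0.
g(0) = ΣzᵢKᵢ − 1 = 0.077 and g(1) = 1 − Σzᵢ/Kᵢ = -0.620, so a root lies in (0, 1).
Newton iteration, ψ₂⁰ = 0.64:
  ψ₂ = 0.640: g = -0.1503, g' = -0.601 → ψ₂ = 0.390
  ψ₂ = 0.390: g = -0.0356, g' = -0.359 → ψ₂ = 0.291
  ψ₂ = 0.291: g = -0.0024, g' = -0.313 → ψ₂ = 0.283
Converged at ψ₂ = 0.283.
  1-butene: x = 0.646, y = 0.891
  diethyl ether: x = 0.123, y = 0.063
  THF: x = 0.231, y = 0.046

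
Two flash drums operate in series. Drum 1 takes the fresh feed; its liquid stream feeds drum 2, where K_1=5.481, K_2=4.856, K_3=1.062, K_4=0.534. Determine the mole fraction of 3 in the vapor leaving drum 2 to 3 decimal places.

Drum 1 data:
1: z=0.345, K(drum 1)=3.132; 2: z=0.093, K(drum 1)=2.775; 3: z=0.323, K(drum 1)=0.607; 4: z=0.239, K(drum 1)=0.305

y_3 (drum 2) = 0.418

Drum 1:
Rachford–Rice: g(ψ₁) = Σ zᵢ(Kᵢ−1)/(1+ψ₁(Kᵢ−1)) = 0.
g(0) = ΣzᵢKᵢ − 1 = 0.608 and g(1) = 1 − Σzᵢ/Kᵢ = -0.459, so a root lies in (0, 1).
Iterate (Newton) starting at ψ₁ = 0.65:
  ψ₁ = 0.650: g = -0.0885, g' = -0.813 → ψ₁ = 0.541
  ψ₁ = 0.541: g = -0.0017, g' = -0.791 → ψ₁ = 0.539
Converged at ψ₁ = 0.539.
Drum-1 compositions:
  1: x = 0.161, y = 0.503
  2: x = 0.048, y = 0.132
  3: x = 0.410, y = 0.249
  4: x = 0.382, y = 0.117
Drum-2 feed = drum-1 liquid: z₂ = (0.1605, 0.0475, 0.4098, 0.3821).
Drum 2:
Rachford–Rice: g(ψ₂) = Σ zᵢ(Kᵢ−1)/(1+ψ₂(Kᵢ−1)) = 0.
g(0) = ΣzᵢKᵢ − 1 = 0.750 and g(1) = 1 − Σzᵢ/Kᵢ = -0.141, so a root lies in (0, 1).
Newton iteration, ψ₂⁰ = 0.31:
  ψ₂ = 0.310: g = 0.2014, g' = -0.826 → ψ₂ = 0.554
  ψ₂ = 0.554: g = 0.0497, g' = -0.490 → ψ₂ = 0.655
  ψ₂ = 0.655: g = 0.0029, g' = -0.438 → ψ₂ = 0.662
Converged at ψ₂ = 0.662.
  1: x = 0.040, y = 0.222
  2: x = 0.013, y = 0.065
  3: x = 0.394, y = 0.418
  4: x = 0.552, y = 0.295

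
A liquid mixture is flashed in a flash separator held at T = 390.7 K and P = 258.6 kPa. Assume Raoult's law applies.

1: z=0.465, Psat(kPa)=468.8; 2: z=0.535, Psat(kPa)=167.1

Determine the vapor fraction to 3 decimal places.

Raoult's law: Kᵢ = Pᵢˢᵃᵗ/P = Pᵢˢᵃᵗ/258.6.
  K_1 = 468.8/258.6 = 1.81284, K_2 = 167.1/258.6 = 0.64617
Let ψ = V/F and solve Σ zᵢ(Kᵢ−1)/(1+ψ(Kᵢ−1)) = 0.
Feasibility: ΣzᵢKᵢ = 1.189, Σzᵢ/Kᵢ = 1.084 — both > 1, two phases present.
Binary case is linear: z₁(K₁−1)(1+ψ(K₂−1)) + z₂(K₂−1)(1+ψ(K₁−1)) = 0
⇒ ψ = [z₁(K₁−1)+z₂(K₂−1)] / [−(K₁−1)(K₂−1)] = 0.1887/0.2876 = 0.656

ψ = 0.656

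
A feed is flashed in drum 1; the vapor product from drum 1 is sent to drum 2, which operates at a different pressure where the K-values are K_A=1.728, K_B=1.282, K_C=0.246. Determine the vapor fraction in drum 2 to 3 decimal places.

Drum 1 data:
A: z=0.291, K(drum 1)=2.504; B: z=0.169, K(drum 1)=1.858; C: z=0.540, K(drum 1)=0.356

Drum 1:
Let ψ₁ = V/F and solve Σ zᵢ(Kᵢ−1)/(1+ψ₁(Kᵢ−1)) = 0.
g(0) = ΣzᵢKᵢ − 1 = 0.235 and g(1) = 1 − Σzᵢ/Kᵢ = -0.724, so a root lies in (0, 1).
Iterate (Newton) starting at ψ₁ = 0.5:
  ψ₁ = 0.500: g = -0.1616, g' = -0.763 → ψ₁ = 0.288
  ψ₁ = 0.288: g = -0.0053, g' = -0.738 → ψ₁ = 0.281
Converged at ψ₁ = 0.281.
Drum-1 compositions:
  A: x = 0.205, y = 0.512
  B: x = 0.136, y = 0.253
  C: x = 0.659, y = 0.235
Drum-2 feed = drum-1 vapor: z₂ = (0.5123, 0.2530, 0.2347).
Drum 2:
Let ψ₂ = V/F and solve Σ zᵢ(Kᵢ−1)/(1+ψ₂(Kᵢ−1)) = 0.
g(0) = ΣzᵢKᵢ − 1 = 0.267 and g(1) = 1 − Σzᵢ/Kᵢ = -0.448, so a root lies in (0, 1).
Iterate (Newton) starting at ψ₂ = 0.67:
  ψ₂ = 0.670: g = -0.0469, g' = -0.682 → ψ₂ = 0.601
  ψ₂ = 0.601: g = -0.0032, g' = -0.592 → ψ₂ = 0.596
Converged at ψ₂ = 0.596.
  A: x = 0.357, y = 0.617
  B: x = 0.217, y = 0.278
  C: x = 0.426, y = 0.105

V/F (drum 2) = 0.596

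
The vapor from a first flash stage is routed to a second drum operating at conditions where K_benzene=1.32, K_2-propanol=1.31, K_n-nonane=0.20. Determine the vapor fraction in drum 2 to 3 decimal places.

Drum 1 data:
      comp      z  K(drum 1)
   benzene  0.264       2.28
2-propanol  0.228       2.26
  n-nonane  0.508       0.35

V/F (drum 2) = 0.226

Drum 1:
Newton iteration, ψ₁⁰ = 0.5:
  ψ₁ = 0.500: g = -0.1069, g' = -0.768 → ψ₁ = 0.361
  ψ₁ = 0.361: g = -0.0027, g' = -0.740 → ψ₁ = 0.357
Converged at ψ₁ = 0.357.
Drum-1 compositions:
  benzene: x = 0.181, y = 0.413
  2-propanol: x = 0.157, y = 0.355
  n-nonane: x = 0.662, y = 0.232
Drum-2 feed = drum-1 vapor: z₂ = (0.4131, 0.3554, 0.2316).
Drum 2:
Rachford–Rice: g(ψ₂) = Σ zᵢ(Kᵢ−1)/(1+ψ₂(Kᵢ−1)) = 0.
g(0) = ΣzᵢKᵢ − 1 = 0.057 and g(1) = 1 − Σzᵢ/Kᵢ = -0.742, so a root lies in (0, 1).
Newton iteration, ψ₂⁰ = 0.5:
  ψ₂ = 0.500: g = -0.0994, g' = -0.469 → ψ₂ = 0.288
  ψ₂ = 0.288: g = -0.0185, g' = -0.314 → ψ₂ = 0.229
  ψ₂ = 0.229: g = -0.0008, g' = -0.289 → ψ₂ = 0.226
Converged at ψ₂ = 0.226.
  benzene: x = 0.385, y = 0.508
  2-propanol: x = 0.332, y = 0.435
  n-nonane: x = 0.283, y = 0.057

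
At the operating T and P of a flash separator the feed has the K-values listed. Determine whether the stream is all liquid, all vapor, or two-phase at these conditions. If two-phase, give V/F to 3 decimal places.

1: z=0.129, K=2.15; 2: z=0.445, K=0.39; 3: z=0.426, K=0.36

ΣzᵢKᵢ = 0.604; Σzᵢ/Kᵢ = 2.384.
Since ΣzᵢKᵢ < 1 the mixture is below its bubble point — single liquid phase.

all liquid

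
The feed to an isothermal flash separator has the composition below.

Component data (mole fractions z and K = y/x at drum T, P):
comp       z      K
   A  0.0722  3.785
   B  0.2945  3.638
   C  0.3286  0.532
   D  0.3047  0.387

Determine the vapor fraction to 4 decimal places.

ψ = 0.4405

Material balance + equilibrium reduce to Σ zᵢ(Kᵢ−1)/(1+ψ(Kᵢ−1)) = 0.
Feasibility: ΣzᵢKᵢ = 1.6374, Σzᵢ/Kᵢ = 1.5050 — both > 1, two phases present.
Newton iteration, ψ⁰ = 0.37:
  ψ = 0.3700: g = 0.06462, g' = -0.9575 → ψ = 0.4375
  ψ = 0.4375: g = 0.00269, g' = -0.8831 → ψ = 0.4405
Converged at ψ = 0.4405.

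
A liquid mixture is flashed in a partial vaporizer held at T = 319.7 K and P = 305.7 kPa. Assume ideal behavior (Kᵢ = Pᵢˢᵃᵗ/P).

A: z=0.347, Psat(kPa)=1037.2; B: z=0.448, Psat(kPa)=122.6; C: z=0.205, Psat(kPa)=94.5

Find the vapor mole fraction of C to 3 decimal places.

Raoult's law: Kᵢ = Pᵢˢᵃᵗ/P = Pᵢˢᵃᵗ/305.7.
  K_A = 1037.2/305.7 = 3.39287, K_B = 122.6/305.7 = 0.40105, K_C = 94.5/305.7 = 0.30913
Let β = V/F and solve Σ zᵢ(Kᵢ−1)/(1+β(Kᵢ−1)) = 0.
Check two-phase: ΣzᵢKᵢ = 1.420 > 1 and Σzᵢ/Kᵢ = 1.883 > 1, so g(0) = 0.420 > 0 and g(1) = -0.883 < 0.
Iterate (Newton) starting at β = 0.5:
  β = 0.500: g = -0.2214, g' = -0.968 → β = 0.271
  β = 0.271: g = 0.0089, g' = -1.108 → β = 0.279
Converged at β = 0.279.
Compositions from xᵢ = zᵢ/(1+β(Kᵢ−1)), yᵢ = Kᵢxᵢ:
  A: x = 0.208, y = 0.706
  B: x = 0.538, y = 0.216
  C: x = 0.254, y = 0.079

y_C = 0.079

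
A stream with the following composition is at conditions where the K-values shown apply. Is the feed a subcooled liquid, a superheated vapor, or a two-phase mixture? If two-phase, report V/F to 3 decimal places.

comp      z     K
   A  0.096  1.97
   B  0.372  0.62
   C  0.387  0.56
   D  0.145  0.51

subcooled liquid

ΣzᵢKᵢ = 0.710; Σzᵢ/Kᵢ = 1.624.
Since ΣzᵢKᵢ < 1 the mixture is below its bubble point — single liquid phase.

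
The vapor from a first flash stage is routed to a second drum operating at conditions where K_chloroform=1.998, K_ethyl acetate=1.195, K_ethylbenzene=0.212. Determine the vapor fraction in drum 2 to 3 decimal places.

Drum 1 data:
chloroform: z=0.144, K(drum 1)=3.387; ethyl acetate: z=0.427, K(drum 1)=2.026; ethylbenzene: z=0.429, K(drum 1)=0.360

Drum 1:
Rachford–Rice: g(ψ₁) = Σ zᵢ(Kᵢ−1)/(1+ψ₁(Kᵢ−1)) = 0.
g(0) = ΣzᵢKᵢ − 1 = 0.507 and g(1) = 1 − Σzᵢ/Kᵢ = -0.445, so a root lies in (0, 1).
Newton–Raphson from ψ₁ = 0.5:
  ψ₁ = 0.500: g = 0.0425, g' = -0.747 → ψ₁ = 0.557
Converged at ψ₁ = 0.557.
Drum-1 compositions:
  chloroform: x = 0.062, y = 0.209
  ethyl acetate: x = 0.272, y = 0.551
  ethylbenzene: x = 0.666, y = 0.240
Drum-2 feed = drum-1 vapor: z₂ = (0.2095, 0.5507, 0.2399).
Drum 2:
Material balance + equilibrium reduce to Σ zᵢ(Kᵢ−1)/(1+ψ₂(Kᵢ−1)) = 0.
g(0) = ΣzᵢKᵢ − 1 = 0.127 and g(1) = 1 − Σzᵢ/Kᵢ = -0.697, so a root lies in (0, 1).
Newton–Raphson from ψ₂ = 0.5:
  ψ₂ = 0.500: g = -0.0746, g' = -0.516 → ψ₂ = 0.355
  ψ₂ = 0.355: g = -0.0078, g' = -0.419 → ψ₂ = 0.337
Converged at ψ₂ = 0.337.
  chloroform: x = 0.157, y = 0.313
  ethyl acetate: x = 0.517, y = 0.618
  ethylbenzene: x = 0.326, y = 0.069

V/F (drum 2) = 0.337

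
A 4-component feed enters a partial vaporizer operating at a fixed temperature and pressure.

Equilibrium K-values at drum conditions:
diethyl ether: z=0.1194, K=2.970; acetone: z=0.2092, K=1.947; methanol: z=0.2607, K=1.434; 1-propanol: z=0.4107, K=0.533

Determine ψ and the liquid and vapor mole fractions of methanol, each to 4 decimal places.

ψ = 0.7525, x_methanol = 0.1965, y_methanol = 0.2818

Material balance + equilibrium reduce to Σ zᵢ(Kᵢ−1)/(1+ψ(Kᵢ−1)) = 0.
g(0) = ΣzᵢKᵢ − 1 = 0.3547 and g(1) = 1 − Σzᵢ/Kᵢ = -0.1000, so a root lies in (0, 1).
Iterate (Newton) starting at ψ = 0.5:
  ψ = 0.5000: g = 0.09569, g' = -0.3896 → ψ = 0.7456
  ψ = 0.7456: g = 0.00262, g' = -0.3793 → ψ = 0.7525
Converged at ψ = 0.7525.
Compositions from xᵢ = zᵢ/(1+ψ(Kᵢ−1)), yᵢ = Kᵢxᵢ:
  diethyl ether: x = 0.0481, y = 0.1429
  acetone: x = 0.1222, y = 0.2378
  methanol: x = 0.1965, y = 0.2818
  1-propanol: x = 0.6332, y = 0.3375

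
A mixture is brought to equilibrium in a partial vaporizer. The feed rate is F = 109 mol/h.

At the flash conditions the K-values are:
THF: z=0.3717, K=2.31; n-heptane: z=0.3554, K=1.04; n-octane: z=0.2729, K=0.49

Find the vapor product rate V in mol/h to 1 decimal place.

Rachford–Rice: g(V/F) = Σ zᵢ(Kᵢ−1)/(1+V/F(Kᵢ−1)) = 0.
Feasibility: ΣzᵢKᵢ = 1.3620, Σzᵢ/Kᵢ = 1.0596 — both > 1, two phases present.
Iterate (Newton) starting at V/F = 0.52:
  V/F = 0.5200: g = 0.11415, g' = -0.3577 → V/F = 0.8391
  V/F = 0.8391: g = 0.00241, g' = -0.3622 → V/F = 0.8458
Converged at V/F = 0.8458.
Then V = V/F·F = 0.8458·109 = 92.2 mol/h and L = F − V = 16.8 mol/h.

V = 92.2 mol/h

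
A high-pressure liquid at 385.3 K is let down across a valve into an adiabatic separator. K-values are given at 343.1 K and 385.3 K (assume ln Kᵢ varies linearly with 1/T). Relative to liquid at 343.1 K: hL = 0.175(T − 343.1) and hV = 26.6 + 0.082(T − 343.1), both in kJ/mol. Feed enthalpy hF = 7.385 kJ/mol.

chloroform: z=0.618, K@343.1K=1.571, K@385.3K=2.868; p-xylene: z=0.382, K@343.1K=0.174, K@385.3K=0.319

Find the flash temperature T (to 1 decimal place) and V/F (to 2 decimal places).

T = 349.3 K, V/F = 0.24

Adiabatic flash: solve Rachford–Rice at each trial T, then check hF = ψ·hV(T) + (1−ψ)·hL(T).
  T = 343.1 K: K = (1.571, 0.174), RR gives ψ = 0.079, H_out = 2.106 kJ/mol
  T = 385.3 K: K = (2.868, 0.319), RR gives ψ = 0.703, H_out = 23.326 kJ/mol
  T = 364.2 K: K = (2.160, 0.240), RR gives ψ = 0.484, H_out = 15.607 kJ/mol
  T = 353.6 K: K = (1.849, 0.205), RR gives ψ = 0.328, H_out = 10.235 kJ/mol
  T = 348.4 K: K = (1.708, 0.189), RR gives ψ = 0.223, H_out = 6.742 kJ/mol
  T = 351.0 K: K = (1.778, 0.197), RR gives ψ = 0.279, H_out = 8.588 kJ/mol
  T = 349.7 K: K = (1.743, 0.193), RR gives ψ = 0.252, H_out = 7.693 kJ/mol
Linear interpolation between T = 348.4 (H_out = 6.742) and T = 349.7 (H_out = 7.693) on hF = 7.385 gives T ≈ 349.3 K, at which ψ = 0.24.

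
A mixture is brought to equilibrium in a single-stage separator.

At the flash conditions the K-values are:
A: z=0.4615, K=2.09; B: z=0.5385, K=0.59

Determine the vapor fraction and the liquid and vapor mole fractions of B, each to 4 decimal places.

Let ψ = V/F and solve Σ zᵢ(Kᵢ−1)/(1+ψ(Kᵢ−1)) = 0.
Feasibility: ΣzᵢKᵢ = 1.2822, Σzᵢ/Kᵢ = 1.1335 — both > 1, two phases present.
Binary case is linear: z₁(K₁−1)(1+ψ(K₂−1)) + z₂(K₂−1)(1+ψ(K₁−1)) = 0
⇒ ψ = [z₁(K₁−1)+z₂(K₂−1)] / [−(K₁−1)(K₂−1)] = 0.28225/0.44690 = 0.6316
Compositions from xᵢ = zᵢ/(1+ψ(Kᵢ−1)), yᵢ = Kᵢxᵢ:
  A: x = 0.2733, y = 0.5713
  B: x = 0.7267, y = 0.4287

ψ = 0.6316, x_B = 0.7267, y_B = 0.4287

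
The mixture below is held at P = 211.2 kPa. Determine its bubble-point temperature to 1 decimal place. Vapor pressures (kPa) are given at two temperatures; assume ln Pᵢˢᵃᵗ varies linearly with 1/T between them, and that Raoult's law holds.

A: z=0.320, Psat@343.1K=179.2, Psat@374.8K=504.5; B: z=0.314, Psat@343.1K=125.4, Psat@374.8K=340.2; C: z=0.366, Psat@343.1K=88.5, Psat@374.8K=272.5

T = 357.3 K

Bubble-point temperature: ΣzᵢPᵢˢᵃᵗ(T) = P. Interpolate ln Pᵢˢᵃᵗ = aᵢ + bᵢ/T.
  T = 343.1 K: ΣzᵢPᵢˢᵃᵗ = 129.11 kPa
  T = 374.8 K: ΣzᵢPᵢˢᵃᵗ = 368.00 kPa
  T = 359.0 K: ΣzᵢPᵢˢᵃᵗ = 223.38 kPa
  T = 351.1 K: ΣzᵢPᵢˢᵃᵗ = 171.16 kPa
  T = 355.1 K: ΣzᵢPᵢˢᵃᵗ = 196.15 kPa
  T = 357.1 K: ΣzᵢPᵢˢᵃᵗ = 209.74 kPa
Interpolating between 357.1 K and 359.0 K gives T ≈ 357.3 K.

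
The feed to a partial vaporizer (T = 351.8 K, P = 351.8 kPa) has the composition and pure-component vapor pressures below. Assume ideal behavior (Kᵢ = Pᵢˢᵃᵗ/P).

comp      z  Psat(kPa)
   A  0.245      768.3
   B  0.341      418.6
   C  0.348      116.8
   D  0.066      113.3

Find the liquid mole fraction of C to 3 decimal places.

x_C = 0.387

Raoult's law: Kᵢ = Pᵢˢᵃᵗ/P = Pᵢˢᵃᵗ/351.8.
  K_A = 768.3/351.8 = 2.18391, K_B = 418.6/351.8 = 1.18988, K_C = 116.8/351.8 = 0.33201, K_D = 113.3/351.8 = 0.32206
Let ψ = V/F and solve Σ zᵢ(Kᵢ−1)/(1+ψ(Kᵢ−1)) = 0.
g(0) = ΣzᵢKᵢ − 1 = 0.078 and g(1) = 1 − Σzᵢ/Kᵢ = -0.652, so a root lies in (0, 1).
Newton iteration, ψ⁰ = 0.56:
  ψ = 0.560: g = -0.2106, g' = -0.609 → ψ = 0.214
  ψ = 0.214: g = -0.0301, g' = -0.483 → ψ = 0.152
Converged at ψ = 0.152.
Compositions from xᵢ = zᵢ/(1+ψ(Kᵢ−1)), yᵢ = Kᵢxᵢ:
  A: x = 0.208, y = 0.453
  B: x = 0.331, y = 0.394
  C: x = 0.387, y = 0.129
  D: x = 0.074, y = 0.024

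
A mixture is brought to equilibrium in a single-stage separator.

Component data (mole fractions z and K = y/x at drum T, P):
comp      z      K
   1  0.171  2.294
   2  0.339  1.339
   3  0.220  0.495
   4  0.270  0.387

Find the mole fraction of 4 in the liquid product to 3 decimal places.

Material balance + equilibrium reduce to Σ zᵢ(Kᵢ−1)/(1+V/F(Kᵢ−1)) = 0.
Check two-phase: ΣzᵢKᵢ = 1.060 > 1 and Σzᵢ/Kᵢ = 1.470 > 1, so g(0) = 0.060 > 0 and g(1) = -0.470 < 0.
Newton–Raphson from V/F = 0.5:
  V/F = 0.500: g = -0.1547, g' = -0.445 → V/F = 0.153
  V/F = 0.153: g = -0.0090, g' = -0.424 → V/F = 0.132
Converged at V/F = 0.132.
Compositions from xᵢ = zᵢ/(1+V/F(Kᵢ−1)), yᵢ = Kᵢxᵢ:
  1: x = 0.146, y = 0.335
  2: x = 0.325, y = 0.435
  3: x = 0.236, y = 0.117
  4: x = 0.294, y = 0.114

x_4 = 0.294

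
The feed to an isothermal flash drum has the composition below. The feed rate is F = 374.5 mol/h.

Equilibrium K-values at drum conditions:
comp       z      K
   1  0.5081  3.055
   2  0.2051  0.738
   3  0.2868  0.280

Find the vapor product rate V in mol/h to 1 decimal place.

Material balance + equilibrium reduce to Σ zᵢ(Kᵢ−1)/(1+ψ(Kᵢ−1)) = 0.
g(0) = ΣzᵢKᵢ − 1 = 0.7839 and g(1) = 1 − Σzᵢ/Kᵢ = -0.4685, so a root lies in (0, 1).
Newton iteration, ψ⁰ = 0.5:
  ψ = 0.5000: g = 0.13050, g' = -0.9036 → ψ = 0.6444
  ψ = 0.6444: g = -0.00067, g' = -0.9350 → ψ = 0.6437
Converged at ψ = 0.6437.
Then V = ψ·F = 0.6437·374.5 = 241.1 mol/h and L = F − V = 133.4 mol/h.

V = 241.1 mol/h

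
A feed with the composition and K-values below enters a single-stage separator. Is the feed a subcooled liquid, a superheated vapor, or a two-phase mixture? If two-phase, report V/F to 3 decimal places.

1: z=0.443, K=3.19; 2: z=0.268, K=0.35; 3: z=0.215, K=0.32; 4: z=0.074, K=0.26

ΣzᵢKᵢ = 1.595; Σzᵢ/Kᵢ = 1.861.
Both exceed 1, so a two-phase solution exists.
Let ψ = V/F and solve Σ zᵢ(Kᵢ−1)/(1+ψ(Kᵢ−1)) = 0.
Newton–Raphson from ψ = 0.5:
  ψ = 0.500: g = -0.1034, g' = -1.063 → ψ = 0.403
Converged at ψ = 0.403.

two-phase, V/F = 0.403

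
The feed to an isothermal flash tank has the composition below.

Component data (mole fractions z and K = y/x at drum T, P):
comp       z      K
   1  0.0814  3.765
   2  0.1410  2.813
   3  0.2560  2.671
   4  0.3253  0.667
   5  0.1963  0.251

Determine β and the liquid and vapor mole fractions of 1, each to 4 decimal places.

β = 0.6230, x_1 = 0.0299, y_1 = 0.1126

Iterate (Newton) starting at β = 0.32:
  β = 0.3200: g = 0.24530, g' = -0.9000 → β = 0.5926
  β = 0.5926: g = 0.02417, g' = -0.7896 → β = 0.6232
  β = 0.6232: g = -0.00018, g' = -0.8024 → β = 0.6230
Converged at β = 0.6230.
Compositions from xᵢ = zᵢ/(1+β(Kᵢ−1)), yᵢ = Kᵢxᵢ:
  1: x = 0.0299, y = 0.1126
  2: x = 0.0662, y = 0.1863
  3: x = 0.1254, y = 0.3350
  4: x = 0.4104, y = 0.2738
  5: x = 0.3680, y = 0.0924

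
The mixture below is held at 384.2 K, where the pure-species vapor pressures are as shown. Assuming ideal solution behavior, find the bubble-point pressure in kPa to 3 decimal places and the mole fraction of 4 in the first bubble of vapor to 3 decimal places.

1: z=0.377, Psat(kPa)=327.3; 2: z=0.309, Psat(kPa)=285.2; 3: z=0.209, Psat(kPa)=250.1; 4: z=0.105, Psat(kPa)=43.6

At the bubble point ψ → 0, so ΣzᵢKᵢ = 1 with Kᵢ = Pᵢˢᵃᵗ/P ⇒ P = ΣzᵢPᵢˢᵃᵗ.
P = 0.377·327.3 + 0.309·285.2 + 0.209·250.1 + 0.105·43.6 = 268.368 kPa
yᵢ = zᵢPᵢˢᵃᵗ/P ⇒ y_4 = 0.105·43.6/268.368 = 0.017

Pbub = 268.368 kPa, y_4 = 0.017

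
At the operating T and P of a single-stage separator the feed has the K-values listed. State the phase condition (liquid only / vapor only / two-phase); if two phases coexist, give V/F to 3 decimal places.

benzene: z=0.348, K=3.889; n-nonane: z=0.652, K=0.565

two-phase, V/F = 0.574

ΣzᵢKᵢ = 1.722; Σzᵢ/Kᵢ = 1.243.
Both exceed 1, so a two-phase solution exists.
Newton iteration, ψ⁰ = 0.5:
  ψ = 0.500: g = 0.0488, g' = -0.688 → ψ = 0.571
  ψ = 0.571: g = 0.0021, g' = -0.632 → ψ = 0.574
Converged at ψ = 0.574.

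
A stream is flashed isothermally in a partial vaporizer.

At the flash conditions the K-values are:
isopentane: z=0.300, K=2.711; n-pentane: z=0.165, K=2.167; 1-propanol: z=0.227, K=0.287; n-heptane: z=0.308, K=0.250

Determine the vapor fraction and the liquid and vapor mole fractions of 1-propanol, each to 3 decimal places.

ψ = 0.278, x_1-propanol = 0.283, y_1-propanol = 0.081

Rachford–Rice: g(ψ) = Σ zᵢ(Kᵢ−1)/(1+ψ(Kᵢ−1)) = 0.
g(0) = ΣzᵢKᵢ − 1 = 0.313 and g(1) = 1 − Σzᵢ/Kᵢ = -1.210, so a root lies in (0, 1).
Iterate (Newton) starting at ψ = 0.41:
  ψ = 0.410: g = -0.1304, g' = -0.998 → ψ = 0.279
  ψ = 0.279: g = -0.0018, g' = -0.987 → ψ = 0.278
Converged at ψ = 0.278.
Compositions from xᵢ = zᵢ/(1+ψ(Kᵢ−1)), yᵢ = Kᵢxᵢ:
  isopentane: x = 0.203, y = 0.551
  n-pentane: x = 0.125, y = 0.270
  1-propanol: x = 0.283, y = 0.081
  n-heptane: x = 0.389, y = 0.097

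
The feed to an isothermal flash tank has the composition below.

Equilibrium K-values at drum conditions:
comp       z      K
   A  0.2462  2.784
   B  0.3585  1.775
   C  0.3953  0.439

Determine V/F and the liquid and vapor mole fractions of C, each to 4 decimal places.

V/F = 0.7175, x_C = 0.6616, y_C = 0.2905

Rachford–Rice: g(V/F) = Σ zᵢ(Kᵢ−1)/(1+V/F(Kᵢ−1)) = 0.
g(0) = ΣzᵢKᵢ − 1 = 0.4953 and g(1) = 1 − Σzᵢ/Kᵢ = -0.1909, so a root lies in (0, 1).
Newton–Raphson from V/F = 0.5:
  V/F = 0.5000: g = 0.12417, g' = -0.5711 → V/F = 0.7174
  V/F = 0.7174: g = 0.00006, g' = -0.5881 → V/F = 0.7175
Converged at V/F = 0.7175.
Compositions from xᵢ = zᵢ/(1+V/F(Kᵢ−1)), yᵢ = Kᵢxᵢ:
  A: x = 0.1080, y = 0.3006
  B: x = 0.2304, y = 0.4089
  C: x = 0.6616, y = 0.2905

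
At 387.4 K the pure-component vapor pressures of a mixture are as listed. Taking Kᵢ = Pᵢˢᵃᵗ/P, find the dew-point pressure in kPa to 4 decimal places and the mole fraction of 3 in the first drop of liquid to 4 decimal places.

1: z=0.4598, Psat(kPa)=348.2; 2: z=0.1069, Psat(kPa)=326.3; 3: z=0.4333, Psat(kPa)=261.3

Pdew = 302.4469 kPa, x_3 = 0.5015

At the dew point ψ → 1, so Σzᵢ/Kᵢ = 1 with Kᵢ = Pᵢˢᵃᵗ/P ⇒ 1/P = Σzᵢ/Pᵢˢᵃᵗ.
1/P = 0.4598/348.2 + 0.1069/326.3 + 0.4333/261.3 = 0.0033064 ⇒ P = 302.4469 kPa
xᵢ = zᵢP/Pᵢˢᵃᵗ ⇒ x_3 = 0.4333·302.4469/261.3 = 0.5015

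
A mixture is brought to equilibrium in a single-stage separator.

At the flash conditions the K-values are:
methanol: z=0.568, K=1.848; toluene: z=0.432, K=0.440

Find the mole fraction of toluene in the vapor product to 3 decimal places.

y_toluene = 0.265

Material balance + equilibrium reduce to Σ zᵢ(Kᵢ−1)/(1+β(Kᵢ−1)) = 0.
g(0) = ΣzᵢKᵢ − 1 = 0.240 and g(1) = 1 − Σzᵢ/Kᵢ = -0.289, so a root lies in (0, 1).
Binary case is linear: z₁(K₁−1)(1+β(K₂−1)) + z₂(K₂−1)(1+β(K₁−1)) = 0
⇒ β = [z₁(K₁−1)+z₂(K₂−1)] / [−(K₁−1)(K₂−1)] = 0.2397/0.4749 = 0.505
Compositions from xᵢ = zᵢ/(1+β(Kᵢ−1)), yᵢ = Kᵢxᵢ:
  methanol: x = 0.398, y = 0.735
  toluene: x = 0.602, y = 0.265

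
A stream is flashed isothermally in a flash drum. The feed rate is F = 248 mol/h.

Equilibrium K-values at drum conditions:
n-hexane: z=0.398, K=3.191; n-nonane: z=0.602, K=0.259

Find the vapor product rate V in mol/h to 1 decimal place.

V = 65.1 mol/h

Newton–Raphson from ψ = 0.5:
  ψ = 0.500: g = -0.2925, g' = -1.269 → ψ = 0.270
  ψ = 0.270: g = -0.0092, g' = -1.271 → ψ = 0.262
Converged at ψ = 0.262.
Then V = ψ·F = 0.2624·248 = 65.1 mol/h and L = F − V = 182.9 mol/h.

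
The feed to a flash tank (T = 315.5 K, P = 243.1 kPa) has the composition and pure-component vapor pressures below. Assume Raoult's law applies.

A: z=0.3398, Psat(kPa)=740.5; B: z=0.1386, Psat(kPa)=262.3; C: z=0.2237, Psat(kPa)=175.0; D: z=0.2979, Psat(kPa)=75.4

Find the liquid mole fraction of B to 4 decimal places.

x_B = 0.1338

Raoult's law: Kᵢ = Pᵢˢᵃᵗ/P = Pᵢˢᵃᵗ/243.1.
  K_A = 740.5/243.1 = 3.046072, K_B = 262.3/243.1 = 1.078980, K_C = 175.0/243.1 = 0.719868, K_D = 75.4/243.1 = 0.310160
Newton–Raphson from ψ = 0.5:
  ψ = 0.5000: g = -0.03238, g' = -0.7025 → ψ = 0.4539
  ψ = 0.4539: g = 0.00006, g' = -0.7067 → ψ = 0.4540
Converged at ψ = 0.4540.
Compositions from xᵢ = zᵢ/(1+ψ(Kᵢ−1)), yᵢ = Kᵢxᵢ:
  A: x = 0.1762, y = 0.5366
  B: x = 0.1338, y = 0.1444
  C: x = 0.2563, y = 0.1845
  D: x = 0.4337, y = 0.1345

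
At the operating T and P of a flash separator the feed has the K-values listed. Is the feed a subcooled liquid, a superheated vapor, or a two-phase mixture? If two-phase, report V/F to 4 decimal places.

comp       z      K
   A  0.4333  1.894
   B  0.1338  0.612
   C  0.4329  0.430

two-phase, V/F = 0.1864

ΣzᵢKᵢ = 1.0887; Σzᵢ/Kᵢ = 1.4541.
Both exceed 1, so a two-phase solution exists.
Let ψ = V/F and solve Σ zᵢ(Kᵢ−1)/(1+ψ(Kᵢ−1)) = 0.
Newton iteration, ψ⁰ = 0.5:
  ψ = 0.5000: g = -0.14181, g' = -0.4715 → ψ = 0.1992
  ψ = 0.1992: g = -0.00583, g' = -0.4522 → ψ = 0.1864
Converged at ψ = 0.1864.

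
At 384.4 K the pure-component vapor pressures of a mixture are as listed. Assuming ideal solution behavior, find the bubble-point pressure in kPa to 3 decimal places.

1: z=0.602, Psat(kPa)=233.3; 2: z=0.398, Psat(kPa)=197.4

Pbub = 219.012 kPa

At the bubble point ψ → 0, so ΣzᵢKᵢ = 1 with Kᵢ = Pᵢˢᵃᵗ/P ⇒ P = ΣzᵢPᵢˢᵃᵗ.
P = 0.602·233.3 + 0.398·197.4 = 219.012 kPa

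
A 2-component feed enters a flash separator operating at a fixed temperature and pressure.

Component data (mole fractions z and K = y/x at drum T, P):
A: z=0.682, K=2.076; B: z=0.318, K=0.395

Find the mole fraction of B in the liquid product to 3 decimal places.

Newton iteration, ψ⁰ = 0.56:
  ψ = 0.560: g = 0.1669, g' = -0.574 → ψ = 0.851
  ψ = 0.851: g = -0.0135, g' = -0.710 → ψ = 0.832
Converged at ψ = 0.832.
Compositions from xᵢ = zᵢ/(1+ψ(Kᵢ−1)), yᵢ = Kᵢxᵢ:
  A: x = 0.360, y = 0.747
  B: x = 0.640, y = 0.253

x_B = 0.640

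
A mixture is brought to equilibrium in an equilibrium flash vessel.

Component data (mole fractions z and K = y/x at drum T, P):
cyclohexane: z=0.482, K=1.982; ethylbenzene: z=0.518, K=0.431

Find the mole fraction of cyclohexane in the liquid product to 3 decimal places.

Binary case is linear: z₁(K₁−1)(1+β(K₂−1)) + z₂(K₂−1)(1+β(K₁−1)) = 0
⇒ β = [z₁(K₁−1)+z₂(K₂−1)] / [−(K₁−1)(K₂−1)] = 0.1786/0.5588 = 0.320
Compositions from xᵢ = zᵢ/(1+β(Kᵢ−1)), yᵢ = Kᵢxᵢ:
  cyclohexane: x = 0.367, y = 0.727
  ethylbenzene: x = 0.633, y = 0.273

x_cyclohexane = 0.367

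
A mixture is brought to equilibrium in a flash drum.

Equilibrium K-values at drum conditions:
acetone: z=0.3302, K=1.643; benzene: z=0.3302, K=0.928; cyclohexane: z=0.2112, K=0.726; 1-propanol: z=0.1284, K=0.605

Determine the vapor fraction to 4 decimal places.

ψ = 0.5436

Let ψ = V/F and solve Σ zᵢ(Kᵢ−1)/(1+ψ(Kᵢ−1)) = 0.
Feasibility: ΣzᵢKᵢ = 1.0800, Σzᵢ/Kᵢ = 1.0599 — both > 1, two phases present.
Newton iteration, ψ⁰ = 0.55:
  ψ = 0.5500: g = -0.00084, g' = -0.1310 → ψ = 0.5436
Converged at ψ = 0.5436.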